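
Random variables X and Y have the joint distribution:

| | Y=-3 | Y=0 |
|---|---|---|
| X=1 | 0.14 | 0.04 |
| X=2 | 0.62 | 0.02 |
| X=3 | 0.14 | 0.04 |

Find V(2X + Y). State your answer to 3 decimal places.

E[X] = 2,  E[Y] = -2.7,  E[XY] = -5.4
V(X) = 4.36 − (2)² = 0.36;  V(Y) = 8.1 − (-2.7)² = 0.81
cov(X,Y) = -5.4 − (2)(-2.7) = 0
V(2X + Y) = (2)²·0.36 + (1)²·0.81 + 2·(2)·(1)·0 = 2.25

2.250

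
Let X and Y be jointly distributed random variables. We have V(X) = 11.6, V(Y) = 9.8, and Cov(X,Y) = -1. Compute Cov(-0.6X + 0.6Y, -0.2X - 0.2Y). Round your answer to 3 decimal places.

Cov(-0.6X + 0.6Y, -0.2X - 0.2Y) = (-0.6)(-0.2)V(X) + (0.6)(-0.2)V(Y) + [(-0.6)(-0.2) + (0.6)(-0.2)]Cov(X,Y)
= 0.12·11.6 + -0.12·9.8 + 0·-1 = 0.216

0.216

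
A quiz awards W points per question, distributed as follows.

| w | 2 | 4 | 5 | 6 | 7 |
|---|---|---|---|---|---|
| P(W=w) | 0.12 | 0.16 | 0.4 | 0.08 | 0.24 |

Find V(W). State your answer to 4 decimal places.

E[W] = (2)(0.12) + (4)(0.16) + (5)(0.4) + (6)(0.08) + (7)(0.24) = 5.04
E[W²] = (2)²(0.12) + (4)²(0.16) + (5)²(0.4) + (6)²(0.08) + (7)²(0.24) = 27.68
V(W) = E[W²] − (E[W])² = 27.68 − (5.04)² = 2.2784

2.2784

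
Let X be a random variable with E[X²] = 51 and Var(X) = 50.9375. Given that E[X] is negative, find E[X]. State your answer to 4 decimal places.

-0.2500

(E[X])² = E[X²] − Var(X) = 51 − 50.9375 = 0.0625
E[X] = −√0.0625 = -0.25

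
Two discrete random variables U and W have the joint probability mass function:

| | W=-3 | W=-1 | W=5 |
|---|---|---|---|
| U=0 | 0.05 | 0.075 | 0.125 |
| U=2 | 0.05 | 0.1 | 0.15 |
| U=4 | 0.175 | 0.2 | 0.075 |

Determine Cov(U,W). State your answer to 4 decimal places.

-1.7200

E[U] = 2.4,  E[W] = 0.55
E[UW] = -0.4
Cov(U,W) = E[UW] − E[U]E[W] = -0.4 − (2.4)(0.55) = -1.72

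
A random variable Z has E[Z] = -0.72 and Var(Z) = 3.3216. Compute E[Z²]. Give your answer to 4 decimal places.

3.8400

E[Z²] = Var(Z) + (E[Z])² = 3.3216 + (-0.72)² = 3.84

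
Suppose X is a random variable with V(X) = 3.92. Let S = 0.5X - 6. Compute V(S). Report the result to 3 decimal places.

V(0.5X - 6) = (0.5)²·V(X) = 0.25·3.92 = 0.98

0.980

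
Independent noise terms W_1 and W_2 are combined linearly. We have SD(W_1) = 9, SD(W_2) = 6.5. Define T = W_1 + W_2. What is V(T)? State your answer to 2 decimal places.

V(W_1) = 81, V(W_2) = 42.25
By independence, V(T) = (1)²V(W_1) + (1)²V(W_2)
= (1)²·81 + (1)²·42.25 = 123.25

123.25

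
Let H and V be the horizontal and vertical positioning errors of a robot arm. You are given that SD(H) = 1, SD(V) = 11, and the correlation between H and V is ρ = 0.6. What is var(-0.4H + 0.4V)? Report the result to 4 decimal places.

17.4080

var(H) = (1)² = 1;  var(V) = (11)² = 121
cov(H,V) = ρ·SD(H)·SD(V) = 0.6·1·11 = 6.6
var(-0.4H + 0.4V) = (-0.4)²·var(H) + (0.4)²·var(V) + 2·(-0.4)·(0.4)·cov(H,V)
= 0.16·1 + 0.16·121 + -0.32·6.6 = 17.408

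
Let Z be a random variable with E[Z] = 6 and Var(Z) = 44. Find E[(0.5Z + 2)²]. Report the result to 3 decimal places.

E[0.5Z + 2] = 0.5·6 + 2 = 5
Var(0.5Z + 2) = (0.5)²·44 = 11
E[(0.5Z + 2)²] = Var((0.5Z + 2)) + (E[(0.5Z + 2)])² = 11 + (5)² = 36

36.000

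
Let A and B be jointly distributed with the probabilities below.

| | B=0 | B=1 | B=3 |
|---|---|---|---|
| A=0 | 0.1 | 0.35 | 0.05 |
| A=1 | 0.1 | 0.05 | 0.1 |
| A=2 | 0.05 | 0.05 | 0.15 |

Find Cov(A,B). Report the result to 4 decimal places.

E[A] = 0.75,  E[B] = 1.35
E[AB] = 1.35
Cov(A,B) = E[AB] − E[A]E[B] = 1.35 − (0.75)(1.35) = 0.3375

0.3375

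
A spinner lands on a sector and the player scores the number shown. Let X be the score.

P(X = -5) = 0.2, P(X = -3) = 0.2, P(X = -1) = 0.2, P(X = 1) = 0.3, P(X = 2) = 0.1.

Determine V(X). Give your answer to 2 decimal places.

E[X] = (-5)(0.2) + (-3)(0.2) + (-1)(0.2) + (1)(0.3) + (2)(0.1) = -1.3
E[X²] = (-5)²(0.2) + (-3)²(0.2) + (-1)²(0.2) + (1)²(0.3) + (2)²(0.1) = 7.7
V(X) = E[X²] − (E[X])² = 7.7 − (-1.3)² = 6.01

6.01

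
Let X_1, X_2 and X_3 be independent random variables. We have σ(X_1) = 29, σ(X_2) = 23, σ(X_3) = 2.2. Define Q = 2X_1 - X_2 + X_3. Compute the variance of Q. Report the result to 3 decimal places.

3897.840

var(X_1) = 841, var(X_2) = 529, var(X_3) = 4.84
By independence, var(Q) = (2)²var(X_1) + (-1)²var(X_2) + (1)²var(X_3)
= (2)²·841 + (-1)²·529 + (1)²·4.84 = 3897.84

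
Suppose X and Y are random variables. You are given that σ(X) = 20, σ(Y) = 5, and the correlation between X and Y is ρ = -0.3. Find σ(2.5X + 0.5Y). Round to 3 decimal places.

var(X) = (20)² = 400;  var(Y) = (5)² = 25
cov(X,Y) = ρ·σ(X)·σ(Y) = -0.3·20·5 = -30
var(2.5X + 0.5Y) = (2.5)²·var(X) + (0.5)²·var(Y) + 2·(2.5)·(0.5)·cov(X,Y)
= 6.25·400 + 0.25·25 + 2.5·-30 = 2431.25
σ(2.5X + 0.5Y) = √2431.25 ≈ 49.308

49.308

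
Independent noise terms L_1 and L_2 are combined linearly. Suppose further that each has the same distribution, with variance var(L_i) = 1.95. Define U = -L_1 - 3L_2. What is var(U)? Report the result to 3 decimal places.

19.500

By independence, var(U) = (-1)²var(L_1) + (-3)²var(L_2)
= (-1)²·1.95 + (-3)²·1.95 = 19.5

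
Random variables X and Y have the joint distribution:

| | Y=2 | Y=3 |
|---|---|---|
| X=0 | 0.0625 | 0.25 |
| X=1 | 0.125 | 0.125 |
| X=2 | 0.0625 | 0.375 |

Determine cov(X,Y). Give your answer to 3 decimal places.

0.031

E[X] = 1.125,  E[Y] = 2.75
E[XY] = 3.125
cov(X,Y) = E[XY] − E[X]E[Y] = 3.125 − (1.125)(2.75) = 0.03125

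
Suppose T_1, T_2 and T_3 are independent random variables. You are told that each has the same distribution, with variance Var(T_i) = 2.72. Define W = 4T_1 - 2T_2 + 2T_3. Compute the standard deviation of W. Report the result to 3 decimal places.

8.080

By independence, Var(W) = (4)²Var(T_1) + (-2)²Var(T_2) + (2)²Var(T_3)
= (4)²·2.72 + (-2)²·2.72 + (2)²·2.72 = 65.28
σ(W) = √65.28 ≈ 8.080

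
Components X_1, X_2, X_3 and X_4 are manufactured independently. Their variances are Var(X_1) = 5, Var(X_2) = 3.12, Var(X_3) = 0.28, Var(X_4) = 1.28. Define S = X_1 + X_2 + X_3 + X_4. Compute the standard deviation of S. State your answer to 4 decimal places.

By independence, Var(S) = (1)²Var(X_1) + (1)²Var(X_2) + (1)²Var(X_3) + (1)²Var(X_4)
= (1)²·5 + (1)²·3.12 + (1)²·0.28 + (1)²·1.28 = 9.68
sd(S) = √9.68 ≈ 3.1113

3.1113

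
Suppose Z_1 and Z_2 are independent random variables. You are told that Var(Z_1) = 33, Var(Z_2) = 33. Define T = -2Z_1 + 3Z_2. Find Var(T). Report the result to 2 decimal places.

429.00

By independence, Var(T) = (-2)²Var(Z_1) + (3)²Var(Z_2)
= (-2)²·33 + (3)²·33 = 429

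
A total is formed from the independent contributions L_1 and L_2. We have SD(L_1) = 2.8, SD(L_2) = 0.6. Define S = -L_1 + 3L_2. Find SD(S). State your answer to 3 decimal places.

Var(L_1) = 7.84, Var(L_2) = 0.36
By independence, Var(S) = (-1)²Var(L_1) + (3)²Var(L_2)
= (-1)²·7.84 + (3)²·0.36 = 11.08
SD(S) = √11.08 ≈ 3.329

3.329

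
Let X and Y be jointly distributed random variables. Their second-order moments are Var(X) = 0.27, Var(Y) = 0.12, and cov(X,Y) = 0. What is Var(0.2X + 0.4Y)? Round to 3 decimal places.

0.030

Var(0.2X + 0.4Y) = (0.2)²·Var(X) + (0.4)²·Var(Y) + 2·(0.2)·(0.4)·cov(X,Y)
= 0.04·0.27 + 0.16·0.12 + 0.16·0 = 0.03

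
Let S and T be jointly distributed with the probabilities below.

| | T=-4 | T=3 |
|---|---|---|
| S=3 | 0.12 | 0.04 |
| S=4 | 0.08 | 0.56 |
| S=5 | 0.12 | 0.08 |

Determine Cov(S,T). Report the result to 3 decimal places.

E[S] = 4.04,  E[T] = 0.76
E[ST] = 3.16
Cov(S,T) = E[ST] − E[S]E[T] = 3.16 − (4.04)(0.76) = 0.0896

0.090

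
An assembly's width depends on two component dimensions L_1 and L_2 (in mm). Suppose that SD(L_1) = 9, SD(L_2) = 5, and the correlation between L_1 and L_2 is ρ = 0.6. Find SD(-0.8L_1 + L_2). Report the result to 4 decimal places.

Var(L_1) = (9)² = 81;  Var(L_2) = (5)² = 25
Cov(L_1,L_2) = ρ·SD(L_1)·SD(L_2) = 0.6·9·5 = 27
Var(-0.8L_1 + L_2) = (-0.8)²·Var(L_1) + (1)²·Var(L_2) + 2·(-0.8)·(1)·Cov(L_1,L_2)
= 0.64·81 + 1·25 + -1.6·27 = 33.64
SD(-0.8L_1 + L_2) = √33.64 ≈ 5.8000

5.8000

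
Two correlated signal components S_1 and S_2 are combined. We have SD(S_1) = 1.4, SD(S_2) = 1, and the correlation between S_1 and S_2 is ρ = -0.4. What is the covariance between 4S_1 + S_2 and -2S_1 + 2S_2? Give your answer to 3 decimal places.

Var(S_1) = (1.4)² = 1.96;  Var(S_2) = (1)² = 1
Cov(S_1,S_2) = ρ·SD(S_1)·SD(S_2) = -0.4·1.4·1 = -0.56
Cov(4S_1 + S_2, -2S_1 + 2S_2) = (4)(-2)Var(S_1) + (1)(2)Var(S_2) + [(4)(2) + (1)(-2)]Cov(S_1,S_2)
= -8·1.96 + 2·1 + 6·-0.56 = -17.04

-17.040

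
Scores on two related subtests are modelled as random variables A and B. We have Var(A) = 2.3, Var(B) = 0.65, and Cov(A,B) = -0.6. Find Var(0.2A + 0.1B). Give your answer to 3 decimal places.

0.075

Var(0.2A + 0.1B) = (0.2)²·Var(A) + (0.1)²·Var(B) + 2·(0.2)·(0.1)·Cov(A,B)
= 0.04·2.3 + 0.01·0.65 + 0.04·-0.6 = 0.0745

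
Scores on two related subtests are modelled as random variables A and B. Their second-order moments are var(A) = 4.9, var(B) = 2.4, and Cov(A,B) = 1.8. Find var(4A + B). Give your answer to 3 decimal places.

95.200

var(4A + B) = (4)²·var(A) + (1)²·var(B) + 2·(4)·(1)·Cov(A,B)
= 16·4.9 + 1·2.4 + 8·1.8 = 95.2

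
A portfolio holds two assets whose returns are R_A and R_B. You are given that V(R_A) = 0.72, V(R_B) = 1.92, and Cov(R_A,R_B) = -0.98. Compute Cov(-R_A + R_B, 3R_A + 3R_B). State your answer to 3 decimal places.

Cov(-R_A + R_B, 3R_A + 3R_B) = (-1)(3)V(R_A) + (1)(3)V(R_B) + [(-1)(3) + (1)(3)]Cov(R_A,R_B)
= -3·0.72 + 3·1.92 + 0·-0.98 = 3.6

3.600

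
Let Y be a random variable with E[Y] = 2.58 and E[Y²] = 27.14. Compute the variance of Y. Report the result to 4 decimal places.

Var(Y) = 27.14 − (2.58)² = 20.4836

20.4836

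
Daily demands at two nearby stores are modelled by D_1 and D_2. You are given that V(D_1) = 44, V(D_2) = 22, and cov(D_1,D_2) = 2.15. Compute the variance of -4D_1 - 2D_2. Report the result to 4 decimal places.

826.4000

V(-4D_1 - 2D_2) = (-4)²·V(D_1) + (-2)²·V(D_2) + 2·(-4)·(-2)·cov(D_1,D_2)
= 16·44 + 4·22 + 16·2.15 = 826.4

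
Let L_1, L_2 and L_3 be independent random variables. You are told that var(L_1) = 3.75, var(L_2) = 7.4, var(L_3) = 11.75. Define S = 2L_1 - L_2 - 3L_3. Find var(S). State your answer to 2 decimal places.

By independence, var(S) = (2)²var(L_1) + (-1)²var(L_2) + (-3)²var(L_3)
= (2)²·3.75 + (-1)²·7.4 + (-3)²·11.75 = 128.15

128.15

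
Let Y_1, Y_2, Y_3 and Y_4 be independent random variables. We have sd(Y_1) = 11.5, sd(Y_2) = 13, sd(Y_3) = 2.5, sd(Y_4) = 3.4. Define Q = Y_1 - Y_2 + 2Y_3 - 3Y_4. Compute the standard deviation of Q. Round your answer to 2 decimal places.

Var(Y_1) = 132.25, Var(Y_2) = 169, Var(Y_3) = 6.25, Var(Y_4) = 11.56
By independence, Var(Q) = (1)²Var(Y_1) + (-1)²Var(Y_2) + (2)²Var(Y_3) + (-3)²Var(Y_4)
= (1)²·132.25 + (-1)²·169 + (2)²·6.25 + (-3)²·11.56 = 430.29
sd(Q) = √430.29 ≈ 20.74

20.74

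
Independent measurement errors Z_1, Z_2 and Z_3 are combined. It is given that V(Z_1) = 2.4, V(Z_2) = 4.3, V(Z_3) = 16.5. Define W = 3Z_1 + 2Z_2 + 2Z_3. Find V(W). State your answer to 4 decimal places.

104.8000

By independence, V(W) = (3)²V(Z_1) + (2)²V(Z_2) + (2)²V(Z_3)
= (3)²·2.4 + (2)²·4.3 + (2)²·16.5 = 104.8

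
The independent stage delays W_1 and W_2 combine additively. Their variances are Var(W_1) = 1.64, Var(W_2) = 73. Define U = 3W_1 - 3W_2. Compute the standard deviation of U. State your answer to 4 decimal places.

25.9183

By independence, Var(U) = (3)²Var(W_1) + (-3)²Var(W_2)
= (3)²·1.64 + (-3)²·73 = 671.76
σ(U) = √671.76 ≈ 25.9183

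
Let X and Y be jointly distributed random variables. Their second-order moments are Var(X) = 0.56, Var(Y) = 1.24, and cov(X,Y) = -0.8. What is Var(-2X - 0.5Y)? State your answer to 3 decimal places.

0.950

Var(-2X - 0.5Y) = (-2)²·Var(X) + (-0.5)²·Var(Y) + 2·(-2)·(-0.5)·cov(X,Y)
= 4·0.56 + 0.25·1.24 + 2·-0.8 = 0.95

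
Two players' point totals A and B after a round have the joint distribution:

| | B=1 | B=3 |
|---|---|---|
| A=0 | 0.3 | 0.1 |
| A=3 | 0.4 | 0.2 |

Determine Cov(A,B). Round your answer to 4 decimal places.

E[A] = 1.8,  E[B] = 1.6
E[AB] = 3
Cov(A,B) = E[AB] − E[A]E[B] = 3 − (1.8)(1.6) = 0.12

0.1200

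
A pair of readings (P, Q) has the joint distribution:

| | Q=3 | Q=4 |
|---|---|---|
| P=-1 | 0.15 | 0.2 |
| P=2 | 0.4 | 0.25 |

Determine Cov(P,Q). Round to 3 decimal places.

-0.128

E[P] = 0.95,  E[Q] = 3.45
E[PQ] = 3.15
Cov(P,Q) = E[PQ] − E[P]E[Q] = 3.15 − (0.95)(3.45) = -0.1275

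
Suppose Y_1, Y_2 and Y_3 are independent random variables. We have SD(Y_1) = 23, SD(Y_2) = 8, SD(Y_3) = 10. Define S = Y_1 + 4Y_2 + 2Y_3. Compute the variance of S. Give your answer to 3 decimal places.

1953.000

var(Y_1) = 529, var(Y_2) = 64, var(Y_3) = 100
By independence, var(S) = (1)²var(Y_1) + (4)²var(Y_2) + (2)²var(Y_3)
= (1)²·529 + (4)²·64 + (2)²·100 = 1953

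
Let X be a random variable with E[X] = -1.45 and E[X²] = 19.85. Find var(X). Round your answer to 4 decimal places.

var(X) = 19.85 − (-1.45)² = 17.7475

17.7475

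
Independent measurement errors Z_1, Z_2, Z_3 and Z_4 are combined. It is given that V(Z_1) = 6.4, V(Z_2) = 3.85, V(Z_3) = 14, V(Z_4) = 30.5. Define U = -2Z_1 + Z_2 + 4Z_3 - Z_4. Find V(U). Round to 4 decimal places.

283.9500

By independence, V(U) = (-2)²V(Z_1) + (1)²V(Z_2) + (4)²V(Z_3) + (-1)²V(Z_4)
= (-2)²·6.4 + (1)²·3.85 + (4)²·14 + (-1)²·30.5 = 283.95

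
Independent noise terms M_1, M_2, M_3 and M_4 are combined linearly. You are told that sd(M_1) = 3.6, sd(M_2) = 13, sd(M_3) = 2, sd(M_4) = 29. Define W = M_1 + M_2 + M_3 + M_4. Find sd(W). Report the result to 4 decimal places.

32.0462

var(M_1) = 12.96, var(M_2) = 169, var(M_3) = 4, var(M_4) = 841
By independence, var(W) = (1)²var(M_1) + (1)²var(M_2) + (1)²var(M_3) + (1)²var(M_4)
= (1)²·12.96 + (1)²·169 + (1)²·4 + (1)²·841 = 1026.96
sd(W) = √1026.96 ≈ 32.0462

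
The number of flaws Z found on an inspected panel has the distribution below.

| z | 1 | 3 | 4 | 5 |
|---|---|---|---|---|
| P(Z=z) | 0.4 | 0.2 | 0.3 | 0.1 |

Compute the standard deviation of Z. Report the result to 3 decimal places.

1.487

E[Z] = (1)(0.4) + (3)(0.2) + (4)(0.3) + (5)(0.1) = 2.7
E[Z²] = (1)²(0.4) + (3)²(0.2) + (4)²(0.3) + (5)²(0.1) = 9.5
Var(Z) = E[Z²] − (E[Z])² = 9.5 − (2.7)² = 2.21
SD(Z) = √2.21 ≈ 1.487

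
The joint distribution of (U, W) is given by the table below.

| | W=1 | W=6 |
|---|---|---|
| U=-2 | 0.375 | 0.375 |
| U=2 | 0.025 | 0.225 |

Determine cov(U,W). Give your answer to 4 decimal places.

1.5000

E[U] = -1,  E[W] = 4
E[UW] = -2.5
cov(U,W) = E[UW] − E[U]E[W] = -2.5 − (-1)(4) = 1.5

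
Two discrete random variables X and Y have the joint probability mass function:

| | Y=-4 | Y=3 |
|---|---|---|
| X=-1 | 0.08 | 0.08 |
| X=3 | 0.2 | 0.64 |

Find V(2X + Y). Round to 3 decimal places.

E[X] = 2.36,  E[Y] = 1.04,  E[XY] = 3.44
V(X) = 7.72 − (2.36)² = 2.1504;  V(Y) = 10.96 − (1.04)² = 9.8784
Cov(X,Y) = 3.44 − (2.36)(1.04) = 0.9856
V(2X + Y) = (2)²·2.1504 + (1)²·9.8784 + 2·(2)·(1)·0.9856 = 22.4224

22.422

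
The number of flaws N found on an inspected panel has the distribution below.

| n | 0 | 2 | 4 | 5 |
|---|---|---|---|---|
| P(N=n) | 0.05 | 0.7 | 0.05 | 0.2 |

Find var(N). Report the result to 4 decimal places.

E[N] = (0)(0.05) + (2)(0.7) + (4)(0.05) + (5)(0.2) = 2.6
E[N²] = (0)²(0.05) + (2)²(0.7) + (4)²(0.05) + (5)²(0.2) = 8.6
var(N) = E[N²] − (E[N])² = 8.6 − (2.6)² = 1.84

1.8400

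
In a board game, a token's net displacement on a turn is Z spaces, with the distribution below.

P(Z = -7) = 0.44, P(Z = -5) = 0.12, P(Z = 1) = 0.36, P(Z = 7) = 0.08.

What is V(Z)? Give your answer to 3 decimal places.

21.222

E[Z] = (-7)(0.44) + (-5)(0.12) + (1)(0.36) + (7)(0.08) = -2.76
E[Z²] = (-7)²(0.44) + (-5)²(0.12) + (1)²(0.36) + (7)²(0.08) = 28.84
V(Z) = E[Z²] − (E[Z])² = 28.84 − (-2.76)² = 21.2224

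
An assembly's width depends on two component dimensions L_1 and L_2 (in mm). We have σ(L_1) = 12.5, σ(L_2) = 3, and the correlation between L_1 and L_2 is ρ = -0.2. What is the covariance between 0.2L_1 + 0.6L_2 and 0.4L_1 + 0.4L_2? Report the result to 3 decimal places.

12.260

Var(L_1) = (12.5)² = 156.25;  Var(L_2) = (3)² = 9
Cov(L_1,L_2) = ρ·σ(L_1)·σ(L_2) = -0.2·12.5·3 = -7.5
Cov(0.2L_1 + 0.6L_2, 0.4L_1 + 0.4L_2) = (0.2)(0.4)Var(L_1) + (0.6)(0.4)Var(L_2) + [(0.2)(0.4) + (0.6)(0.4)]Cov(L_1,L_2)
= 0.08·156.25 + 0.24·9 + 0.32·-7.5 = 12.26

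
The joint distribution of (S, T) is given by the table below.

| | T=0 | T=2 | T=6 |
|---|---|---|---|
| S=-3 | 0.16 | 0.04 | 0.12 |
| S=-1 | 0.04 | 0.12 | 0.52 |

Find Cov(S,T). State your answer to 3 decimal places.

E[S] = -1.64,  E[T] = 4.16
E[ST] = -5.76
Cov(S,T) = E[ST] − E[S]E[T] = -5.76 − (-1.64)(4.16) = 1.0624

1.062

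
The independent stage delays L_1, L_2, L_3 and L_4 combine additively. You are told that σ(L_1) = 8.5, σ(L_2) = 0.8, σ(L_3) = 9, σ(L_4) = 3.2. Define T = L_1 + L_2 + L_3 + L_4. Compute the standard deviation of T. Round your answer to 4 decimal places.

var(L_1) = 72.25, var(L_2) = 0.64, var(L_3) = 81, var(L_4) = 10.24
By independence, var(T) = (1)²var(L_1) + (1)²var(L_2) + (1)²var(L_3) + (1)²var(L_4)
= (1)²·72.25 + (1)²·0.64 + (1)²·81 + (1)²·10.24 = 164.13
σ(T) = √164.13 ≈ 12.8113

12.8113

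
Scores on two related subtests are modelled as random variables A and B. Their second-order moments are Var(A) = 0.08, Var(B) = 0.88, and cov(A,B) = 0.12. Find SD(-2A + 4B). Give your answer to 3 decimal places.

Var(-2A + 4B) = (-2)²·Var(A) + (4)²·Var(B) + 2·(-2)·(4)·cov(A,B)
= 4·0.08 + 16·0.88 + -16·0.12 = 12.48
SD(-2A + 4B) = √12.48 ≈ 3.533

3.533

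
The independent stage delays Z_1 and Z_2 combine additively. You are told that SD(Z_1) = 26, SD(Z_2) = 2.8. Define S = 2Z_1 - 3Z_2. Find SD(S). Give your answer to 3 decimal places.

V(Z_1) = 676, V(Z_2) = 7.84
By independence, V(S) = (2)²V(Z_1) + (-3)²V(Z_2)
= (2)²·676 + (-3)²·7.84 = 2774.56
SD(S) = √2774.56 ≈ 52.674

52.674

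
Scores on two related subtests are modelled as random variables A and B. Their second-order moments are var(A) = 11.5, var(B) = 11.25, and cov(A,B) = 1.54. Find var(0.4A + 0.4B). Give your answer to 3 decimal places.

4.133

var(0.4A + 0.4B) = (0.4)²·var(A) + (0.4)²·var(B) + 2·(0.4)·(0.4)·cov(A,B)
= 0.16·11.5 + 0.16·11.25 + 0.32·1.54 = 4.1328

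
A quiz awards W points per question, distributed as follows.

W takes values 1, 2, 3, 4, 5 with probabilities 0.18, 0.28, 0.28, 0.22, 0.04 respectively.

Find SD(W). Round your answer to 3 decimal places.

1.124

E[W] = (1)(0.18) + (2)(0.28) + (3)(0.28) + (4)(0.22) + (5)(0.04) = 2.66
E[W²] = (1)²(0.18) + (2)²(0.28) + (3)²(0.28) + (4)²(0.22) + (5)²(0.04) = 8.34
var(W) = E[W²] − (E[W])² = 8.34 − (2.66)² = 1.2644
SD(W) = √1.2644 ≈ 1.124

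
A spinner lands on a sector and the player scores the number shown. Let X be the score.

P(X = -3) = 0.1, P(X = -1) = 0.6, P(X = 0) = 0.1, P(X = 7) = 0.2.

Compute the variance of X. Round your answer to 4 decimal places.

11.0500

E[X] = (-3)(0.1) + (-1)(0.6) + (0)(0.1) + (7)(0.2) = 0.5
E[X²] = (-3)²(0.1) + (-1)²(0.6) + (0)²(0.1) + (7)²(0.2) = 11.3
V(X) = E[X²] − (E[X])² = 11.3 − (0.5)² = 11.05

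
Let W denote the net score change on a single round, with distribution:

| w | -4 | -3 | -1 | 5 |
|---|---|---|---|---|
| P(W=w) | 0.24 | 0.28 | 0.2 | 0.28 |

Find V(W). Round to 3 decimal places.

E[W] = (-4)(0.24) + (-3)(0.28) + (-1)(0.2) + (5)(0.28) = -0.6
E[W²] = (-4)²(0.24) + (-3)²(0.28) + (-1)²(0.2) + (5)²(0.28) = 13.56
V(W) = E[W²] − (E[W])² = 13.56 − (-0.6)² = 13.2

13.200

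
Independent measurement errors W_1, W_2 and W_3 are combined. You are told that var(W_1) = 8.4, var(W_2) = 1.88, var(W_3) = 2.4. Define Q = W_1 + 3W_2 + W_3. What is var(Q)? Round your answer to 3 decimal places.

27.720

By independence, var(Q) = (1)²var(W_1) + (3)²var(W_2) + (1)²var(W_3)
= (1)²·8.4 + (3)²·1.88 + (1)²·2.4 = 27.72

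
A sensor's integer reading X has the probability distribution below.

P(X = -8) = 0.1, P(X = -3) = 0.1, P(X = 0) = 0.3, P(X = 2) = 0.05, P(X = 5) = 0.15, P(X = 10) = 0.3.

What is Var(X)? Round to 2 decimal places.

33.69

E[X] = (-8)(0.1) + (-3)(0.1) + (0)(0.3) + (2)(0.05) + (5)(0.15) + (10)(0.3) = 2.75
E[X²] = (-8)²(0.1) + (-3)²(0.1) + (0)²(0.3) + (2)²(0.05) + (5)²(0.15) + (10)²(0.3) = 41.25
Var(X) = E[X²] − (E[X])² = 41.25 − (2.75)² = 33.6875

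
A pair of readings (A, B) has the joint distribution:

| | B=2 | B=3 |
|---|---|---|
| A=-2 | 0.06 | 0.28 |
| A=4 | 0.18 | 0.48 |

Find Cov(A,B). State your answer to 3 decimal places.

-0.130

E[A] = 1.96,  E[B] = 2.76
E[AB] = 5.28
Cov(A,B) = E[AB] − E[A]E[B] = 5.28 − (1.96)(2.76) = -0.1296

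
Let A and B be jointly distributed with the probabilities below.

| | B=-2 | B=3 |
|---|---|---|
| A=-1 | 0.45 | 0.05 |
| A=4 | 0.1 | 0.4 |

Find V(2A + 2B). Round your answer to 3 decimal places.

E[A] = 1.5,  E[B] = 0.25,  E[AB] = 4.75
V(A) = 8.5 − (1.5)² = 6.25;  V(B) = 6.25 − (0.25)² = 6.1875
cov(A,B) = 4.75 − (1.5)(0.25) = 4.375
V(2A + 2B) = (2)²·6.25 + (2)²·6.1875 + 2·(2)·(2)·4.375 = 84.75

84.750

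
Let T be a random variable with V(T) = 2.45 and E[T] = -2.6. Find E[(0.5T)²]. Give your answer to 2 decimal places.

E[0.5T] = 0.5·-2.6 = -1.3
V(0.5T) = (0.5)²·2.45 = 0.6125
E[(0.5T)²] = V((0.5T)) + (E[(0.5T)])² = 0.6125 + (-1.3)² = 2.3025

2.30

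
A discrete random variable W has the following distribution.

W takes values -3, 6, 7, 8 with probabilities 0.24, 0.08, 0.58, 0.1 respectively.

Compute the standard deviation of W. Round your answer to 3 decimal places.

E[W] = (-3)(0.24) + (6)(0.08) + (7)(0.58) + (8)(0.1) = 4.62
E[W²] = (-3)²(0.24) + (6)²(0.08) + (7)²(0.58) + (8)²(0.1) = 39.86
var(W) = E[W²] − (E[W])² = 39.86 − (4.62)² = 18.5156
sd(W) = √18.5156 ≈ 4.303

4.303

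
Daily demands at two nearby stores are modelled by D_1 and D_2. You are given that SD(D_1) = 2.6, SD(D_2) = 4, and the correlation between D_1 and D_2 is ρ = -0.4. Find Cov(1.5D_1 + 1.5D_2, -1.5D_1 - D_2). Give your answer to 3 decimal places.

-23.610

Var(D_1) = (2.6)² = 6.76;  Var(D_2) = (4)² = 16
Cov(D_1,D_2) = ρ·SD(D_1)·SD(D_2) = -0.4·2.6·4 = -4.16
Cov(1.5D_1 + 1.5D_2, -1.5D_1 - D_2) = (1.5)(-1.5)Var(D_1) + (1.5)(-1)Var(D_2) + [(1.5)(-1) + (1.5)(-1.5)]Cov(D_1,D_2)
= -2.25·6.76 + -1.5·16 + -3.75·-4.16 = -23.61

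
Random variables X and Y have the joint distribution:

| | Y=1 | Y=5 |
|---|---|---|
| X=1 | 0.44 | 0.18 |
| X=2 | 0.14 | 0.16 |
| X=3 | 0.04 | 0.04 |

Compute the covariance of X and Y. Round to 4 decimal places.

0.2608

E[X] = 1.46,  E[Y] = 2.52
E[XY] = 3.94
Cov(X,Y) = E[XY] − E[X]E[Y] = 3.94 − (1.46)(2.52) = 0.2608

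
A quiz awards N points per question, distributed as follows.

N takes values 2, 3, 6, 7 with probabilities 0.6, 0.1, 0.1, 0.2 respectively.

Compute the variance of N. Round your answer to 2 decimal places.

4.45

E[N] = (2)(0.6) + (3)(0.1) + (6)(0.1) + (7)(0.2) = 3.5
E[N²] = (2)²(0.6) + (3)²(0.1) + (6)²(0.1) + (7)²(0.2) = 16.7
var(N) = E[N²] − (E[N])² = 16.7 − (3.5)² = 4.45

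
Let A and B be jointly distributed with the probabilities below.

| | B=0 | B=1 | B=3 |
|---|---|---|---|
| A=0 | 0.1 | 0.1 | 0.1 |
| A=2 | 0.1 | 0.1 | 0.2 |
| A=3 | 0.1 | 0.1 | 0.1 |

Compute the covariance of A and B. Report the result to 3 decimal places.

E[A] = 1.7,  E[B] = 1.5
E[AB] = 2.6
Cov(A,B) = E[AB] − E[A]E[B] = 2.6 − (1.7)(1.5) = 0.05

0.050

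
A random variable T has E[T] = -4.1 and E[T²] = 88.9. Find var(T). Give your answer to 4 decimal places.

var(T) = 88.9 − (-4.1)² = 72.09

72.0900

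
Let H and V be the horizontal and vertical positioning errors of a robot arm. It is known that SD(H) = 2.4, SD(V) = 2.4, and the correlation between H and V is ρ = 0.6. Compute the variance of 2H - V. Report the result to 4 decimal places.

14.9760

Var(H) = (2.4)² = 5.76;  Var(V) = (2.4)² = 5.76
Cov(H,V) = ρ·SD(H)·SD(V) = 0.6·2.4·2.4 = 3.456
Var(2H - V) = (2)²·Var(H) + (-1)²·Var(V) + 2·(2)·(-1)·Cov(H,V)
= 4·5.76 + 1·5.76 + -4·3.456 = 14.976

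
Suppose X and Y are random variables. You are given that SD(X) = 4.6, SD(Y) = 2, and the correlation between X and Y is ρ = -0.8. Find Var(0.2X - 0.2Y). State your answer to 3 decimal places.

1.595

Var(X) = (4.6)² = 21.16;  Var(Y) = (2)² = 4
Cov(X,Y) = ρ·SD(X)·SD(Y) = -0.8·4.6·2 = -7.36
Var(0.2X - 0.2Y) = (0.2)²·Var(X) + (-0.2)²·Var(Y) + 2·(0.2)·(-0.2)·Cov(X,Y)
= 0.04·21.16 + 0.04·4 + -0.08·-7.36 = 1.5952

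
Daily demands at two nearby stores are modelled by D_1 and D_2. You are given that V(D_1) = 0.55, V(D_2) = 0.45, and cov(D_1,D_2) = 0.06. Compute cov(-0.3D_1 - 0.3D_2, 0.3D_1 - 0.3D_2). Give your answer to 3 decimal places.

cov(-0.3D_1 - 0.3D_2, 0.3D_1 - 0.3D_2) = (-0.3)(0.3)V(D_1) + (-0.3)(-0.3)V(D_2) + [(-0.3)(-0.3) + (-0.3)(0.3)]cov(D_1,D_2)
= -0.09·0.55 + 0.09·0.45 + 0·0.06 = -0.009

-0.009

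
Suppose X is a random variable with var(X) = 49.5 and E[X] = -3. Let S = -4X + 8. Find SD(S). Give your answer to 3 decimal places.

28.142

var(-4X + 8) = (-4)²·49.5 = 792
SD(S) = √792 ≈ 28.142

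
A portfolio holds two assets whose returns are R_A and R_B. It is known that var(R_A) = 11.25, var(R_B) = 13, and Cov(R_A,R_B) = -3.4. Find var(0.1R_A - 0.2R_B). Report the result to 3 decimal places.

0.769

var(0.1R_A - 0.2R_B) = (0.1)²·var(R_A) + (-0.2)²·var(R_B) + 2·(0.1)·(-0.2)·Cov(R_A,R_B)
= 0.01·11.25 + 0.04·13 + -0.04·-3.4 = 0.7685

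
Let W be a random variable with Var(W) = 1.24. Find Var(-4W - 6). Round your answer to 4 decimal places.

Var(-4W - 6) = (-4)²·Var(W) = 16·1.24 = 19.84

19.8400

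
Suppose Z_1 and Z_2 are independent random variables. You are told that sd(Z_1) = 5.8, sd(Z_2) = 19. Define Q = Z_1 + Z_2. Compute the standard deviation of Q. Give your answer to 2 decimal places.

19.87

Var(Z_1) = 33.64, Var(Z_2) = 361
By independence, Var(Q) = (1)²Var(Z_1) + (1)²Var(Z_2)
= (1)²·33.64 + (1)²·361 = 394.64
sd(Q) = √394.64 ≈ 19.87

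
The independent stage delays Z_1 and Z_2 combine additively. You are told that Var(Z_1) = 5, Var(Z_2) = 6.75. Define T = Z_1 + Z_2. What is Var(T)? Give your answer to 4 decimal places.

By independence, Var(T) = (1)²Var(Z_1) + (1)²Var(Z_2)
= (1)²·5 + (1)²·6.75 = 11.75

11.7500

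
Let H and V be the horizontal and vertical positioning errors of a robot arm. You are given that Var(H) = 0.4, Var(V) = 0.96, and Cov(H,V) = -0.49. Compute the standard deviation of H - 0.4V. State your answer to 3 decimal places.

Var(H - 0.4V) = (1)²·Var(H) + (-0.4)²·Var(V) + 2·(1)·(-0.4)·Cov(H,V)
= 1·0.4 + 0.16·0.96 + -0.8·-0.49 = 0.9456
σ(H - 0.4V) = √0.9456 ≈ 0.972

0.972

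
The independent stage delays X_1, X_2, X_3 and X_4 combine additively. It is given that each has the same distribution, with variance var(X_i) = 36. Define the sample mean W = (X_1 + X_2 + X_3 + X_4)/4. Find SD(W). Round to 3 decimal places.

By independence, var(W) = (0.25)²var(X_1) + (0.25)²var(X_2) + (0.25)²var(X_3) + (0.25)²var(X_4)
= (0.25)²·36 + (0.25)²·36 + (0.25)²·36 + (0.25)²·36 = 9
SD(W) = √9 ≈ 3.000

3.000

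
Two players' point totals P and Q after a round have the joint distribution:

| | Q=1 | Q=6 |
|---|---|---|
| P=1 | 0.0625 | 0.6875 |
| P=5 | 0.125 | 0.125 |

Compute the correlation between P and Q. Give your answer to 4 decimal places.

-0.4623

E[P] = 2,  E[Q] = 5.0625
E[PQ] = 8.5625
Cov(P,Q) = E[PQ] − E[P]E[Q] = 8.5625 − (2)(5.0625) = -1.5625
Var(P) = 3,  Var(Q) = 3.80859375
ρ = -1.5625 / √(3·3.80859375) ≈ -0.4623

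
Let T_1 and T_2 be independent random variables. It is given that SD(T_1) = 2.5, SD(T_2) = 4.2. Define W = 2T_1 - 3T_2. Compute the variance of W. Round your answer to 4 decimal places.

Var(T_1) = 6.25, Var(T_2) = 17.64
By independence, Var(W) = (2)²Var(T_1) + (-3)²Var(T_2)
= (2)²·6.25 + (-3)²·17.64 = 183.76

183.7600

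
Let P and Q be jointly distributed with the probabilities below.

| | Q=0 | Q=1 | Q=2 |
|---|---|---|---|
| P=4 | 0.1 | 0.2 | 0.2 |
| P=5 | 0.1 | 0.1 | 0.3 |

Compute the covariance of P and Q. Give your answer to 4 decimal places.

0.0500

E[P] = 4.5,  E[Q] = 1.3
E[PQ] = 5.9
cov(P,Q) = E[PQ] − E[P]E[Q] = 5.9 − (4.5)(1.3) = 0.05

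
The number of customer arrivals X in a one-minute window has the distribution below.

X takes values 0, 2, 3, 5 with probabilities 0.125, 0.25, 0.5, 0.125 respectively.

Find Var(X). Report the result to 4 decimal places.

1.7344

E[X] = (0)(0.125) + (2)(0.25) + (3)(0.5) + (5)(0.125) = 2.625
E[X²] = (0)²(0.125) + (2)²(0.25) + (3)²(0.5) + (5)²(0.125) = 8.625
Var(X) = E[X²] − (E[X])² = 8.625 − (2.625)² = 1.734375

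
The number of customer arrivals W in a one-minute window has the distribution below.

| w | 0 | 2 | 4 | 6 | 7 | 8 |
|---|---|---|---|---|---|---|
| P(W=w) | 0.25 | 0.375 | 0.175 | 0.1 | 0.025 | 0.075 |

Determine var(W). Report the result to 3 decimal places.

E[W] = (0)(0.25) + (2)(0.375) + (4)(0.175) + (6)(0.1) + (7)(0.025) + (8)(0.075) = 2.825
E[W²] = (0)²(0.25) + (2)²(0.375) + (4)²(0.175) + (6)²(0.1) + (7)²(0.025) + (8)²(0.075) = 13.925
var(W) = E[W²] − (E[W])² = 13.925 − (2.825)² = 5.944375

5.944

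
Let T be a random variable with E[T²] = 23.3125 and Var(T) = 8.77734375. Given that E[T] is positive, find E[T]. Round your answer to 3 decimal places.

3.813

(E[T])² = E[T²] − Var(T) = 23.3125 − 8.77734375 = 14.53515625
E[T] = √14.53515625 = 3.8125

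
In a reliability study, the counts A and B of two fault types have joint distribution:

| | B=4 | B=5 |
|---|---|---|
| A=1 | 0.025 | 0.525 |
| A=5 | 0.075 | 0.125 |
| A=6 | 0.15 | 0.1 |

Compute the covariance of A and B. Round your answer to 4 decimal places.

E[A] = 3.05,  E[B] = 4.75
E[AB] = 13.95
Cov(A,B) = E[AB] − E[A]E[B] = 13.95 − (3.05)(4.75) = -0.5375

-0.5375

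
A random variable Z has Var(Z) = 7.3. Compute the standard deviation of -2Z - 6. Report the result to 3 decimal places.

5.404

Var(-2Z - 6) = (-2)²·7.3 = 29.2
SD(-2Z - 6) = √29.2 ≈ 5.404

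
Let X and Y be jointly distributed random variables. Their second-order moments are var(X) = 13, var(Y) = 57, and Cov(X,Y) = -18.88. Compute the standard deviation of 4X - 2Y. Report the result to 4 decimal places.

var(4X - 2Y) = (4)²·var(X) + (-2)²·var(Y) + 2·(4)·(-2)·Cov(X,Y)
= 16·13 + 4·57 + -16·-18.88 = 738.08
SD(4X - 2Y) = √738.08 ≈ 27.1676

27.1676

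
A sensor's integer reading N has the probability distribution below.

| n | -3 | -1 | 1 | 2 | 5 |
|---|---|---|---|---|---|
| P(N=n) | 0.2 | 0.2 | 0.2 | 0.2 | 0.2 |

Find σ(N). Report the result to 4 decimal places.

E[N] = (-3)(0.2) + (-1)(0.2) + (1)(0.2) + (2)(0.2) + (5)(0.2) = 0.8
E[N²] = (-3)²(0.2) + (-1)²(0.2) + (1)²(0.2) + (2)²(0.2) + (5)²(0.2) = 8
V(N) = E[N²] − (E[N])² = 8 − (0.8)² = 7.36
σ(N) = √7.36 ≈ 2.7129

2.7129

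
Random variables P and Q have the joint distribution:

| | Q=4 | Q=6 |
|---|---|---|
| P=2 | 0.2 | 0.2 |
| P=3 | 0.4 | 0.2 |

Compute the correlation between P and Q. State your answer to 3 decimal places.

-0.167

E[P] = 2.6,  E[Q] = 4.8
E[PQ] = 12.4
Cov(P,Q) = E[PQ] − E[P]E[Q] = 12.4 − (2.6)(4.8) = -0.08
var(P) = 0.24,  var(Q) = 0.96
ρ = -0.08 / √(0.24·0.96) ≈ -0.167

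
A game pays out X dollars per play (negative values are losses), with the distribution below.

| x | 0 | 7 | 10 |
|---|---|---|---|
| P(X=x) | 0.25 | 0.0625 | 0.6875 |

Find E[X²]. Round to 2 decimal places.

71.81

E[X²] = (0)²(0.25) + (7)²(0.0625) + (10)²(0.6875) = 71.8125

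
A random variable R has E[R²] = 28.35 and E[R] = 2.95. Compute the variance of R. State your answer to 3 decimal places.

19.648

Var(R) = 28.35 − (2.95)² = 19.6475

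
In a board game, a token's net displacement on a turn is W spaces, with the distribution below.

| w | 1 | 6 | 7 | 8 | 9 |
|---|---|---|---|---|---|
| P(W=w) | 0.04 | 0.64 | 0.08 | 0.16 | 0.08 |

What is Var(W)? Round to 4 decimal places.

E[W] = (1)(0.04) + (6)(0.64) + (7)(0.08) + (8)(0.16) + (9)(0.08) = 6.44
E[W²] = (1)²(0.04) + (6)²(0.64) + (7)²(0.08) + (8)²(0.16) + (9)²(0.08) = 43.72
Var(W) = E[W²] − (E[W])² = 43.72 − (6.44)² = 2.2464

2.2464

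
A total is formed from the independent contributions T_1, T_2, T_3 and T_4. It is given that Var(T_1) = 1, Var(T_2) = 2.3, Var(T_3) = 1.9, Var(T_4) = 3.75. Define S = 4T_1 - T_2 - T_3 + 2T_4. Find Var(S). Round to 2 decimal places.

35.20

By independence, Var(S) = (4)²Var(T_1) + (-1)²Var(T_2) + (-1)²Var(T_3) + (2)²Var(T_4)
= (4)²·1 + (-1)²·2.3 + (-1)²·1.9 + (2)²·3.75 = 35.2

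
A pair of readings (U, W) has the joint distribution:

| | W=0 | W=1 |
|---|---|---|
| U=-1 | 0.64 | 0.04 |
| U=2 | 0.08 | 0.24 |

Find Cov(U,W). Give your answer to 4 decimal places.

E[U] = -0.04,  E[W] = 0.28
E[UW] = 0.44
Cov(U,W) = E[UW] − E[U]E[W] = 0.44 − (-0.04)(0.28) = 0.4512

0.4512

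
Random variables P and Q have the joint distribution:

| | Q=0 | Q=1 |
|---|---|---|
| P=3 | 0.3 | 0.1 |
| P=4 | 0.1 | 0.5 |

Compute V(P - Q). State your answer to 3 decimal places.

E[P] = 3.6,  E[Q] = 0.6,  E[PQ] = 2.3
V(P) = 13.2 − (3.6)² = 0.24;  V(Q) = 0.6 − (0.6)² = 0.24
Cov(P,Q) = 2.3 − (3.6)(0.6) = 0.14
V(P - Q) = (1)²·0.24 + (-1)²·0.24 + 2·(1)·(-1)·0.14 = 0.2

0.200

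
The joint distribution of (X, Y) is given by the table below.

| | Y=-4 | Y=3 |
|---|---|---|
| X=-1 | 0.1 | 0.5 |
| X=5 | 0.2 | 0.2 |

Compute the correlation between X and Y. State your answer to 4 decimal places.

E[X] = 1.4,  E[Y] = 0.9
E[XY] = -2.1
cov(X,Y) = E[XY] − E[X]E[Y] = -2.1 − (1.4)(0.9) = -3.36
var(X) = 8.64,  var(Y) = 10.29
ρ = -3.36 / √(8.64·10.29) ≈ -0.3563

-0.3563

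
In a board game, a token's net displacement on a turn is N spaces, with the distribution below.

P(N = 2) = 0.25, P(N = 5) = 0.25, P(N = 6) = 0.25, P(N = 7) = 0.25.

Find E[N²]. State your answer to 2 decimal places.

28.50

E[N²] = (2)²(0.25) + (5)²(0.25) + (6)²(0.25) + (7)²(0.25) = 28.5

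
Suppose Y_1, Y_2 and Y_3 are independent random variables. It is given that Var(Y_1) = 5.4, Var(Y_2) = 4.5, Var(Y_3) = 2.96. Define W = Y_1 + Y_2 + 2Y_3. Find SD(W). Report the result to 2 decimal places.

By independence, Var(W) = (1)²Var(Y_1) + (1)²Var(Y_2) + (2)²Var(Y_3)
= (1)²·5.4 + (1)²·4.5 + (2)²·2.96 = 21.74
SD(W) = √21.74 ≈ 4.66

4.66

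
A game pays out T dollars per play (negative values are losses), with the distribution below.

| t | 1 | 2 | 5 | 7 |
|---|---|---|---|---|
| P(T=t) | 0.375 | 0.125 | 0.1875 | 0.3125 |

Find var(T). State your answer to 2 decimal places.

6.81

E[T] = (1)(0.375) + (2)(0.125) + (5)(0.1875) + (7)(0.3125) = 3.75
E[T²] = (1)²(0.375) + (2)²(0.125) + (5)²(0.1875) + (7)²(0.3125) = 20.875
var(T) = E[T²] − (E[T])² = 20.875 − (3.75)² = 6.8125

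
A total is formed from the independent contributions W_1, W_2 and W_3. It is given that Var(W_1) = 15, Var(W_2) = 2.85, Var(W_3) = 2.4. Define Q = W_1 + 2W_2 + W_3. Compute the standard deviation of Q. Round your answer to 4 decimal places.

5.3666

By independence, Var(Q) = (1)²Var(W_1) + (2)²Var(W_2) + (1)²Var(W_3)
= (1)²·15 + (2)²·2.85 + (1)²·2.4 = 28.8
σ(Q) = √28.8 ≈ 5.3666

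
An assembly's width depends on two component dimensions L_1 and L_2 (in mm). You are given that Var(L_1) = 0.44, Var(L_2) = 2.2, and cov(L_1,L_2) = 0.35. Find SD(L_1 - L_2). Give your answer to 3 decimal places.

1.393

Var(L_1 - L_2) = (1)²·Var(L_1) + (-1)²·Var(L_2) + 2·(1)·(-1)·cov(L_1,L_2)
= 1·0.44 + 1·2.2 + -2·0.35 = 1.94
SD(L_1 - L_2) = √1.94 ≈ 1.393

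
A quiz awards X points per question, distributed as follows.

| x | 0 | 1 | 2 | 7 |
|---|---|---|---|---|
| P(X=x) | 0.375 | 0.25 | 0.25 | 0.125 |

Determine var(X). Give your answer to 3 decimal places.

E[X] = (0)(0.375) + (1)(0.25) + (2)(0.25) + (7)(0.125) = 1.625
E[X²] = (0)²(0.375) + (1)²(0.25) + (2)²(0.25) + (7)²(0.125) = 7.375
var(X) = E[X²] − (E[X])² = 7.375 − (1.625)² = 4.734375

4.734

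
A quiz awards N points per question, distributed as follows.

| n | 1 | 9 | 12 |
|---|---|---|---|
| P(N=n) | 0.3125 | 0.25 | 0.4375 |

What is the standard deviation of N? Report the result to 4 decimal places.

4.7463

E[N] = (1)(0.3125) + (9)(0.25) + (12)(0.4375) = 7.8125
E[N²] = (1)²(0.3125) + (9)²(0.25) + (12)²(0.4375) = 83.5625
Var(N) = E[N²] − (E[N])² = 83.5625 − (7.8125)² = 22.52734375
SD(N) = √22.52734375 ≈ 4.7463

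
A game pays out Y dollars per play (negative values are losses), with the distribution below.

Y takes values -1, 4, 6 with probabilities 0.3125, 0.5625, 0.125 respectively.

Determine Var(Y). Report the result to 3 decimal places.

E[Y] = (-1)(0.3125) + (4)(0.5625) + (6)(0.125) = 2.6875
E[Y²] = (-1)²(0.3125) + (4)²(0.5625) + (6)²(0.125) = 13.8125
Var(Y) = E[Y²] − (E[Y])² = 13.8125 − (2.6875)² = 6.58984375

6.590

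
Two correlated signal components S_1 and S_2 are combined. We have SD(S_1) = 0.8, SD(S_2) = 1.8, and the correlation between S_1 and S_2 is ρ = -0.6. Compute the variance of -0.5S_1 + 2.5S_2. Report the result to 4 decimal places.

var(S_1) = (0.8)² = 0.64;  var(S_2) = (1.8)² = 3.24
Cov(S_1,S_2) = ρ·SD(S_1)·SD(S_2) = -0.6·0.8·1.8 = -0.864
var(-0.5S_1 + 2.5S_2) = (-0.5)²·var(S_1) + (2.5)²·var(S_2) + 2·(-0.5)·(2.5)·Cov(S_1,S_2)
= 0.25·0.64 + 6.25·3.24 + -2.5·-0.864 = 22.57

22.5700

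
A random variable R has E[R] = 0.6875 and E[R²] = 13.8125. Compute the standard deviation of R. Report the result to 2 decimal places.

V(R) = 13.8125 − (0.6875)² = 13.33984375
SD(R) = √13.33984375 ≈ 3.65

3.65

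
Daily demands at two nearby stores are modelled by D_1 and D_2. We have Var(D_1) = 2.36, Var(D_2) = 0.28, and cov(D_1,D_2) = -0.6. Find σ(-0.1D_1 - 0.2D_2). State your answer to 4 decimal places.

Var(-0.1D_1 - 0.2D_2) = (-0.1)²·Var(D_1) + (-0.2)²·Var(D_2) + 2·(-0.1)·(-0.2)·cov(D_1,D_2)
= 0.01·2.36 + 0.04·0.28 + 0.04·-0.6 = 0.0108
σ(-0.1D_1 - 0.2D_2) = √0.0108 ≈ 0.1039

0.1039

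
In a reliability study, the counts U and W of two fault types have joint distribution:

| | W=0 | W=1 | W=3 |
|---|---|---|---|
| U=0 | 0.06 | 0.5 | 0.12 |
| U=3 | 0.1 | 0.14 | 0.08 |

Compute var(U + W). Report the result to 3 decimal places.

E[U] = 0.96,  E[W] = 1.24,  E[UW] = 1.14
var(U) = 2.88 − (0.96)² = 1.9584;  var(W) = 2.44 − (1.24)² = 0.9024
cov(U,W) = 1.14 − (0.96)(1.24) = -0.0504
var(U + W) = (1)²·1.9584 + (1)²·0.9024 + 2·(1)·(1)·-0.0504 = 2.76

2.760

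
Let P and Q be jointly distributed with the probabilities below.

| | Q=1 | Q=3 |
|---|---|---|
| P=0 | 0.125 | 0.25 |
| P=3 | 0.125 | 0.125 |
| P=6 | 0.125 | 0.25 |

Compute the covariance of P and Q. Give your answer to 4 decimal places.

E[P] = 3,  E[Q] = 2.25
E[PQ] = 6.75
Cov(P,Q) = E[PQ] − E[P]E[Q] = 6.75 − (3)(2.25) = 0

0.0000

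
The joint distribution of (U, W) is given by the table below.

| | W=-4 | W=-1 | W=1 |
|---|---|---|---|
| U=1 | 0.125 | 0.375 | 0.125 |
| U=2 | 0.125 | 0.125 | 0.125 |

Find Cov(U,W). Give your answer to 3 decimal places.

E[U] = 1.375,  E[W] = -1.25
E[UW] = -1.75
Cov(U,W) = E[UW] − E[U]E[W] = -1.75 − (1.375)(-1.25) = -0.03125

-0.031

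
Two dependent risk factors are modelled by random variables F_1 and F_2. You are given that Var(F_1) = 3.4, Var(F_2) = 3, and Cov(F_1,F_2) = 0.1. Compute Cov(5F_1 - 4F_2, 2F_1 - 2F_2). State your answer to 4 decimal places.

56.2000

Cov(5F_1 - 4F_2, 2F_1 - 2F_2) = (5)(2)Var(F_1) + (-4)(-2)Var(F_2) + [(5)(-2) + (-4)(2)]Cov(F_1,F_2)
= 10·3.4 + 8·3 + -18·0.1 = 56.2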